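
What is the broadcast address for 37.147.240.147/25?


Network: 37.147.240.128/25
Host bits = 7
Set all host bits to 1:
Broadcast: 37.147.240.255


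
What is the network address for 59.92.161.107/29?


IP:   00111011.01011100.10100001.01101011
Mask: 11111111.11111111.11111111.11111000
AND operation:
Net:  00111011.01011100.10100001.01101000
Network: 59.92.161.104/29


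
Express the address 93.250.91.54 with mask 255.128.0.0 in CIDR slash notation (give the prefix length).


Binary: 11111111.10000000.00000000.00000000
Count leading 1s
Prefix: /9


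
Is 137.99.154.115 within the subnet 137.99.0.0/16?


Subnet network: 137.99.0.0
Test IP AND mask: 137.99.0.0
Yes, 137.99.154.115 is in 137.99.0.0/16


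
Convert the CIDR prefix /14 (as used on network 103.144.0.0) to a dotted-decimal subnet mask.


/14 means 14 network bits, 18 host bits
Binary: 11111111111111000000000000000000
Mask: 255.252.0.0


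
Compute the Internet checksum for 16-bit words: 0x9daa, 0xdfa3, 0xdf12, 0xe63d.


Sum all words (with carry folding):
+ 0x9daa = 0x9daa
+ 0xdfa3 = 0x7d4e
+ 0xdf12 = 0x5c61
+ 0xe63d = 0x429f
One's complement: ~0x429f
Checksum = 0xbd60


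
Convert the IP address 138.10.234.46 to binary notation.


138 = 10001010
10 = 00001010
234 = 11101010
46 = 00101110
Binary: 10001010.00001010.11101010.00101110


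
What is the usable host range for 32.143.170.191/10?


Network: 32.128.0.0
Broadcast: 32.191.255.255
First usable = network + 1
Last usable = broadcast - 1
Range: 32.128.0.1 to 32.191.255.254


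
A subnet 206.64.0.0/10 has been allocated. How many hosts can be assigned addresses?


Host bits = 32 - 10 = 22
Total addresses = 2^22 = 4194304
Usable = total - 2 (network and broadcast)
Usable hosts: 4194302


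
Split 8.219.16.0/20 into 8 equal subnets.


New prefix = 20 + 3 = 23
Each subnet has 512 addresses
  8.219.16.0/23
  8.219.18.0/23
  8.219.20.0/23
  8.219.22.0/23
  8.219.24.0/23
  8.219.26.0/23
  8.219.28.0/23
  8.219.30.0/23
Subnets: 8.219.16.0/23, 8.219.18.0/23, 8.219.20.0/23, 8.219.22.0/23, 8.219.24.0/23, 8.219.26.0/23, 8.219.28.0/23, 8.219.30.0/23


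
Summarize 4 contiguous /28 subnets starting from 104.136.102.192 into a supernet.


Original prefix: /28
Number of subnets: 4 = 2^2
New prefix = 28 - 2 = 26
Supernet: 104.136.102.192/26


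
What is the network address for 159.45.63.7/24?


IP:   10011111.00101101.00111111.00000111
Mask: 11111111.11111111.11111111.00000000
AND operation:
Net:  10011111.00101101.00111111.00000000
Network: 159.45.63.0/24


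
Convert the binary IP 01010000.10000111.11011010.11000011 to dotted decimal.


01010000 = 80
10000111 = 135
11011010 = 218
11000011 = 195
IP: 80.135.218.195


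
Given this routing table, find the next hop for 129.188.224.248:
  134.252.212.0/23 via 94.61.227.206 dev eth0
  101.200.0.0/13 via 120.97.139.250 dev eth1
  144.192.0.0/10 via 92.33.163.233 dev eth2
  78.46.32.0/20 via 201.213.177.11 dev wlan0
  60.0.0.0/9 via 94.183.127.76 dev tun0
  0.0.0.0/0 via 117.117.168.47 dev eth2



Longest prefix match for 129.188.224.248:
  /23 134.252.212.0: no
  /13 101.200.0.0: no
  /10 144.192.0.0: no
  /20 78.46.32.0: no
  /9 60.0.0.0: no
  /0 0.0.0.0: MATCH
Selected: next-hop 117.117.168.47 via eth2 (matched /0)


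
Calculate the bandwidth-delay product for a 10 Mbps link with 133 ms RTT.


BDP = bandwidth * RTT
= 10 Mbps * 133 ms
= 10 * 1e6 * 133 / 1000 bits
= 1330000 bits
= 166250 bytes
= 162.3535 KB
BDP = 1330000 bits (166250 bytes)


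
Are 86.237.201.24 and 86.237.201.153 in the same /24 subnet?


Mask: 255.255.255.0
86.237.201.24 AND mask = 86.237.201.0
86.237.201.153 AND mask = 86.237.201.0
Yes, same subnet (86.237.201.0)


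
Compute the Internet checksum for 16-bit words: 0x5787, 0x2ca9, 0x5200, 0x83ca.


Sum all words (with carry folding):
+ 0x5787 = 0x5787
+ 0x2ca9 = 0x8430
+ 0x5200 = 0xd630
+ 0x83ca = 0x59fb
One's complement: ~0x59fb
Checksum = 0xa604


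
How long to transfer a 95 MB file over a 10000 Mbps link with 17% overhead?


Effective throughput = 10000 * (1 - 17/100) = 8300 Mbps
File size in Mb = 95 * 8 = 760 Mb
Time = 760 / 8300
Time = 0.0916 seconds


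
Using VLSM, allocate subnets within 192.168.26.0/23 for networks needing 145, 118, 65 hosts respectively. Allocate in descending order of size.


145 hosts -> /24 (254 usable): 192.168.26.0/24
118 hosts -> /25 (126 usable): 192.168.27.0/25
65 hosts -> /25 (126 usable): 192.168.27.128/25
Allocation: 192.168.26.0/24 (145 hosts, 254 usable); 192.168.27.0/25 (118 hosts, 126 usable); 192.168.27.128/25 (65 hosts, 126 usable)


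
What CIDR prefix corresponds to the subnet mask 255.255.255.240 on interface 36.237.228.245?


Binary: 11111111.11111111.11111111.11110000
Count leading 1s
Prefix: /28


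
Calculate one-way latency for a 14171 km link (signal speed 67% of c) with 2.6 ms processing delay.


Speed = 0.67 * 3e5 km/s = 201000 km/s
Propagation delay = 14171 / 201000 = 0.0705 s = 70.5025 ms
Processing delay = 2.6 ms
Total one-way latency = 73.1025 ms


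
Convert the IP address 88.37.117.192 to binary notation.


88 = 01011000
37 = 00100101
117 = 01110101
192 = 11000000
Binary: 01011000.00100101.01110101.11000000


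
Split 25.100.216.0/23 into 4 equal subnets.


New prefix = 23 + 2 = 25
Each subnet has 128 addresses
  25.100.216.0/25
  25.100.216.128/25
  25.100.217.0/25
  25.100.217.128/25
Subnets: 25.100.216.0/25, 25.100.216.128/25, 25.100.217.0/25, 25.100.217.128/25


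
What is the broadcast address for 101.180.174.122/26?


Network: 101.180.174.64/26
Host bits = 6
Set all host bits to 1:
Broadcast: 101.180.174.127


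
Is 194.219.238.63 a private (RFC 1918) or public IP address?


RFC 1918 private ranges:
  10.0.0.0/8 (10.0.0.0 - 10.255.255.255)
  172.16.0.0/12 (172.16.0.0 - 172.31.255.255)
  192.168.0.0/16 (192.168.0.0 - 192.168.255.255)
Public (not in any RFC 1918 range)


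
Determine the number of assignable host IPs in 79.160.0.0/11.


Host bits = 32 - 11 = 21
Total addresses = 2^21 = 2097152
Usable = total - 2 (network and broadcast)
Usable hosts: 2097150


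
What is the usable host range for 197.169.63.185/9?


Network: 197.128.0.0
Broadcast: 197.255.255.255
First usable = network + 1
Last usable = broadcast - 1
Range: 197.128.0.1 to 197.255.255.254


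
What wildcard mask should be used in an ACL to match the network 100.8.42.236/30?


Subnet mask: 255.255.255.252
Wildcard = 255.255.255.255 - subnet mask
255 - 255 = 0
255 - 255 = 0
255 - 255 = 0
255 - 252 = 3
Wildcard: 0.0.0.3


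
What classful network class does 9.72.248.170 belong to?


First octet: 9
Binary: 00001001
0xxxxxxx -> Class A (1-126)
Class A, default mask 255.0.0.0 (/8)


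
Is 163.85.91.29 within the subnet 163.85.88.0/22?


Subnet network: 163.85.88.0
Test IP AND mask: 163.85.88.0
Yes, 163.85.91.29 is in 163.85.88.0/22


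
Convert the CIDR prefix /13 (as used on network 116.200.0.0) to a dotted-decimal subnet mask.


/13 means 13 network bits, 19 host bits
Binary: 11111111111110000000000000000000
Mask: 255.248.0.0


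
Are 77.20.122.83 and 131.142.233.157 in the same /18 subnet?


Mask: 255.255.192.0
77.20.122.83 AND mask = 77.20.64.0
131.142.233.157 AND mask = 131.142.192.0
No, different subnets (77.20.64.0 vs 131.142.192.0)


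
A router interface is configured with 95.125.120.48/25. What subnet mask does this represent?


/25 means 25 network bits, 7 host bits
Binary: 11111111111111111111111110000000
Mask: 255.255.255.128


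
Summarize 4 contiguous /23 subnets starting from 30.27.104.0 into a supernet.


Original prefix: /23
Number of subnets: 4 = 2^2
New prefix = 23 - 2 = 21
Supernet: 30.27.104.0/21


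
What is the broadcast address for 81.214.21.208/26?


Network: 81.214.21.192/26
Host bits = 6
Set all host bits to 1:
Broadcast: 81.214.21.255


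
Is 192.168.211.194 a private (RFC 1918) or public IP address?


RFC 1918 private ranges:
  10.0.0.0/8 (10.0.0.0 - 10.255.255.255)
  172.16.0.0/12 (172.16.0.0 - 172.31.255.255)
  192.168.0.0/16 (192.168.0.0 - 192.168.255.255)
Private (in 192.168.0.0/16)


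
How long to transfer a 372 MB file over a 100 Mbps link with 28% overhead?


Effective throughput = 100 * (1 - 28/100) = 72 Mbps
File size in Mb = 372 * 8 = 2976 Mb
Time = 2976 / 72
Time = 41.3333 seconds


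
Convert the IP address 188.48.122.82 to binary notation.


188 = 10111100
48 = 00110000
122 = 01111010
82 = 01010010
Binary: 10111100.00110000.01111010.01010010


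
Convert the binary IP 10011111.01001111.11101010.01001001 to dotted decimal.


10011111 = 159
01001111 = 79
11101010 = 234
01001001 = 73
IP: 159.79.234.73


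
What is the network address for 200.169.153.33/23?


IP:   11001000.10101001.10011001.00100001
Mask: 11111111.11111111.11111110.00000000
AND operation:
Net:  11001000.10101001.10011000.00000000
Network: 200.169.152.0/23


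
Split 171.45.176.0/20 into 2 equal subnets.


New prefix = 20 + 1 = 21
Each subnet has 2048 addresses
  171.45.176.0/21
  171.45.184.0/21
Subnets: 171.45.176.0/21, 171.45.184.0/21


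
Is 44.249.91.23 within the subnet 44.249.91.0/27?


Subnet network: 44.249.91.0
Test IP AND mask: 44.249.91.0
Yes, 44.249.91.23 is in 44.249.91.0/27


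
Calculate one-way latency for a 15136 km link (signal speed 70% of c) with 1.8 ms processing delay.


Speed = 0.7 * 3e5 km/s = 210000 km/s
Propagation delay = 15136 / 210000 = 0.0721 s = 72.0762 ms
Processing delay = 1.8 ms
Total one-way latency = 73.8762 ms


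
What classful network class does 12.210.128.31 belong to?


First octet: 12
Binary: 00001100
0xxxxxxx -> Class A (1-126)
Class A, default mask 255.0.0.0 (/8)


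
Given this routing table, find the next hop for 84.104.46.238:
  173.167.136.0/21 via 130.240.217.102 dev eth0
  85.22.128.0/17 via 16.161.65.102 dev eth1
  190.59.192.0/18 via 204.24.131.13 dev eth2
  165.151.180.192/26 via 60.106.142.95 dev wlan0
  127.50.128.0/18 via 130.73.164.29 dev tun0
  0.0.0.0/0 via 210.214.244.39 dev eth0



Longest prefix match for 84.104.46.238:
  /21 173.167.136.0: no
  /17 85.22.128.0: no
  /18 190.59.192.0: no
  /26 165.151.180.192: no
  /18 127.50.128.0: no
  /0 0.0.0.0: MATCH
Selected: next-hop 210.214.244.39 via eth0 (matched /0)


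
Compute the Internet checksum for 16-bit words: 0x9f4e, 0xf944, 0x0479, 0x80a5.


Sum all words (with carry folding):
+ 0x9f4e = 0x9f4e
+ 0xf944 = 0x9893
+ 0x0479 = 0x9d0c
+ 0x80a5 = 0x1db2
One's complement: ~0x1db2
Checksum = 0xe24d


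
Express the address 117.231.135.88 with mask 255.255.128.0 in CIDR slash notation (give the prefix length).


Binary: 11111111.11111111.10000000.00000000
Count leading 1s
Prefix: /17


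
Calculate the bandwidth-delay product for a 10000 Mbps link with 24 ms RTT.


BDP = bandwidth * RTT
= 10000 Mbps * 24 ms
= 10000 * 1e6 * 24 / 1000 bits
= 240000000 bits
= 30000000 bytes
= 29296.875 KB
BDP = 240000000 bits (30000000 bytes)


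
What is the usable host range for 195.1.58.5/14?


Network: 195.0.0.0
Broadcast: 195.3.255.255
First usable = network + 1
Last usable = broadcast - 1
Range: 195.0.0.1 to 195.3.255.254


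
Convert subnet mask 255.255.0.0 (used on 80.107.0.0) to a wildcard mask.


Subnet mask: 255.255.0.0
Wildcard = 255.255.255.255 - subnet mask
255 - 255 = 0
255 - 255 = 0
255 - 0 = 255
255 - 0 = 255
Wildcard: 0.0.255.255


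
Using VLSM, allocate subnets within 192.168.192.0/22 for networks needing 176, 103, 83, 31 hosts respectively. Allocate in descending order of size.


176 hosts -> /24 (254 usable): 192.168.192.0/24
103 hosts -> /25 (126 usable): 192.168.193.0/25
83 hosts -> /25 (126 usable): 192.168.193.128/25
31 hosts -> /26 (62 usable): 192.168.194.0/26
Allocation: 192.168.192.0/24 (176 hosts, 254 usable); 192.168.193.0/25 (103 hosts, 126 usable); 192.168.193.128/25 (83 hosts, 126 usable); 192.168.194.0/26 (31 hosts, 62 usable)


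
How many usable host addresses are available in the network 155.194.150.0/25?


Host bits = 32 - 25 = 7
Total addresses = 2^7 = 128
Usable = total - 2 (network and broadcast)
Usable hosts: 126


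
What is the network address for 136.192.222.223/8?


IP:   10001000.11000000.11011110.11011111
Mask: 11111111.00000000.00000000.00000000
AND operation:
Net:  10001000.00000000.00000000.00000000
Network: 136.0.0.0/8


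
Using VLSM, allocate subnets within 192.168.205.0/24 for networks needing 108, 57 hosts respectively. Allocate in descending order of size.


108 hosts -> /25 (126 usable): 192.168.205.0/25
57 hosts -> /26 (62 usable): 192.168.205.128/26
Allocation: 192.168.205.0/25 (108 hosts, 126 usable); 192.168.205.128/26 (57 hosts, 62 usable)


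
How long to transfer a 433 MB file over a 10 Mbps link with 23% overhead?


Effective throughput = 10 * (1 - 23/100) = 7.7 Mbps
File size in Mb = 433 * 8 = 3464 Mb
Time = 3464 / 7.7
Time = 449.8701 seconds


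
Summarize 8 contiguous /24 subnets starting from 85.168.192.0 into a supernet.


Original prefix: /24
Number of subnets: 8 = 2^3
New prefix = 24 - 3 = 21
Supernet: 85.168.192.0/21


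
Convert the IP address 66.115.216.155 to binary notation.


66 = 01000010
115 = 01110011
216 = 11011000
155 = 10011011
Binary: 01000010.01110011.11011000.10011011


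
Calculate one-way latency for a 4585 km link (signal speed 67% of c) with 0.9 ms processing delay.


Speed = 0.67 * 3e5 km/s = 201000 km/s
Propagation delay = 4585 / 201000 = 0.0228 s = 22.8109 ms
Processing delay = 0.9 ms
Total one-way latency = 23.7109 ms


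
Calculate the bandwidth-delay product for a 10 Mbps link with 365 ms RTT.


BDP = bandwidth * RTT
= 10 Mbps * 365 ms
= 10 * 1e6 * 365 / 1000 bits
= 3650000 bits
= 456250 bytes
= 445.5566 KB
BDP = 3650000 bits (456250 bytes)


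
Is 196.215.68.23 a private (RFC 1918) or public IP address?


RFC 1918 private ranges:
  10.0.0.0/8 (10.0.0.0 - 10.255.255.255)
  172.16.0.0/12 (172.16.0.0 - 172.31.255.255)
  192.168.0.0/16 (192.168.0.0 - 192.168.255.255)
Public (not in any RFC 1918 range)


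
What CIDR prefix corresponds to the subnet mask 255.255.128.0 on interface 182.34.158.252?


Binary: 11111111.11111111.10000000.00000000
Count leading 1s
Prefix: /17


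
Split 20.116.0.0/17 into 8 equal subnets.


New prefix = 17 + 3 = 20
Each subnet has 4096 addresses
  20.116.0.0/20
  20.116.16.0/20
  20.116.32.0/20
  20.116.48.0/20
  20.116.64.0/20
  20.116.80.0/20
  20.116.96.0/20
  20.116.112.0/20
Subnets: 20.116.0.0/20, 20.116.16.0/20, 20.116.32.0/20, 20.116.48.0/20, 20.116.64.0/20, 20.116.80.0/20, 20.116.96.0/20, 20.116.112.0/20


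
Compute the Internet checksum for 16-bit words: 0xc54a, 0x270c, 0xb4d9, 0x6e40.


Sum all words (with carry folding):
+ 0xc54a = 0xc54a
+ 0x270c = 0xec56
+ 0xb4d9 = 0xa130
+ 0x6e40 = 0x0f71
One's complement: ~0x0f71
Checksum = 0xf08e


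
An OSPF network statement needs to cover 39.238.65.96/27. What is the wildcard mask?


Subnet mask: 255.255.255.224
Wildcard = 255.255.255.255 - subnet mask
255 - 255 = 0
255 - 255 = 0
255 - 255 = 0
255 - 224 = 31
Wildcard: 0.0.0.31


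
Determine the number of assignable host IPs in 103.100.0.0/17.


Host bits = 32 - 17 = 15
Total addresses = 2^15 = 32768
Usable = total - 2 (network and broadcast)
Usable hosts: 32766


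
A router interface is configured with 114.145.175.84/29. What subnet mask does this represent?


/29 means 29 network bits, 3 host bits
Binary: 11111111111111111111111111111000
Mask: 255.255.255.248


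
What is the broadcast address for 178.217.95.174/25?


Network: 178.217.95.128/25
Host bits = 7
Set all host bits to 1:
Broadcast: 178.217.95.255


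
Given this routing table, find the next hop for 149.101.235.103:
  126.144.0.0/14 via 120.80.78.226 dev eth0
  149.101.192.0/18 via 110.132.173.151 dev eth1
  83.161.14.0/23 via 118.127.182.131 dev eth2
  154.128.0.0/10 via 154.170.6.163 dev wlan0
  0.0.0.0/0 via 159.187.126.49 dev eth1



Longest prefix match for 149.101.235.103:
  /14 126.144.0.0: no
  /18 149.101.192.0: MATCH
  /23 83.161.14.0: no
  /10 154.128.0.0: no
  /0 0.0.0.0: MATCH
Selected: next-hop 110.132.173.151 via eth1 (matched /18)


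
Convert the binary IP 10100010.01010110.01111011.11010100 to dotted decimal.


10100010 = 162
01010110 = 86
01111011 = 123
11010100 = 212
IP: 162.86.123.212


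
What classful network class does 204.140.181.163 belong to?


First octet: 204
Binary: 11001100
110xxxxx -> Class C (192-223)
Class C, default mask 255.255.255.0 (/24)


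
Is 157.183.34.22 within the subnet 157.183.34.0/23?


Subnet network: 157.183.34.0
Test IP AND mask: 157.183.34.0
Yes, 157.183.34.22 is in 157.183.34.0/23


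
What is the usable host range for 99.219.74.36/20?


Network: 99.219.64.0
Broadcast: 99.219.79.255
First usable = network + 1
Last usable = broadcast - 1
Range: 99.219.64.1 to 99.219.79.254


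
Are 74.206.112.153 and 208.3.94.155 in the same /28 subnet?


Mask: 255.255.255.240
74.206.112.153 AND mask = 74.206.112.144
208.3.94.155 AND mask = 208.3.94.144
No, different subnets (74.206.112.144 vs 208.3.94.144)


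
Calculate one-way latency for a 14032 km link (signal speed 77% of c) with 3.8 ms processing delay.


Speed = 0.77 * 3e5 km/s = 231000 km/s
Propagation delay = 14032 / 231000 = 0.0607 s = 60.7446 ms
Processing delay = 3.8 ms
Total one-way latency = 64.5446 ms


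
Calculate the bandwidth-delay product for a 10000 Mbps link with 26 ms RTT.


BDP = bandwidth * RTT
= 10000 Mbps * 26 ms
= 10000 * 1e6 * 26 / 1000 bits
= 260000000 bits
= 32500000 bytes
= 31738.2812 KB
BDP = 260000000 bits (32500000 bytes)


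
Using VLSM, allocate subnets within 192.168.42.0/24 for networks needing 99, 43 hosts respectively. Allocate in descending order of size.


99 hosts -> /25 (126 usable): 192.168.42.0/25
43 hosts -> /26 (62 usable): 192.168.42.128/26
Allocation: 192.168.42.0/25 (99 hosts, 126 usable); 192.168.42.128/26 (43 hosts, 62 usable)


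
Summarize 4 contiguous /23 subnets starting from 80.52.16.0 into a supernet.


Original prefix: /23
Number of subnets: 4 = 2^2
New prefix = 23 - 2 = 21
Supernet: 80.52.16.0/21


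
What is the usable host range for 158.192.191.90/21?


Network: 158.192.184.0
Broadcast: 158.192.191.255
First usable = network + 1
Last usable = broadcast - 1
Range: 158.192.184.1 to 158.192.191.254


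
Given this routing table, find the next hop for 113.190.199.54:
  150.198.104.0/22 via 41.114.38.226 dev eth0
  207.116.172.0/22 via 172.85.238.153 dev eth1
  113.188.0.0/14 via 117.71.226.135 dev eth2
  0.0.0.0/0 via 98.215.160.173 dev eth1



Longest prefix match for 113.190.199.54:
  /22 150.198.104.0: no
  /22 207.116.172.0: no
  /14 113.188.0.0: MATCH
  /0 0.0.0.0: MATCH
Selected: next-hop 117.71.226.135 via eth2 (matched /14)


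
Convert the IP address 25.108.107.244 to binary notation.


25 = 00011001
108 = 01101100
107 = 01101011
244 = 11110100
Binary: 00011001.01101100.01101011.11110100


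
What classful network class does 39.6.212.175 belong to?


First octet: 39
Binary: 00100111
0xxxxxxx -> Class A (1-126)
Class A, default mask 255.0.0.0 (/8)


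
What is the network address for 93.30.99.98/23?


IP:   01011101.00011110.01100011.01100010
Mask: 11111111.11111111.11111110.00000000
AND operation:
Net:  01011101.00011110.01100010.00000000
Network: 93.30.98.0/23


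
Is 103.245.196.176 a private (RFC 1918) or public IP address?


RFC 1918 private ranges:
  10.0.0.0/8 (10.0.0.0 - 10.255.255.255)
  172.16.0.0/12 (172.16.0.0 - 172.31.255.255)
  192.168.0.0/16 (192.168.0.0 - 192.168.255.255)
Public (not in any RFC 1918 range)


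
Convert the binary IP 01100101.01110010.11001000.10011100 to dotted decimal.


01100101 = 101
01110010 = 114
11001000 = 200
10011100 = 156
IP: 101.114.200.156


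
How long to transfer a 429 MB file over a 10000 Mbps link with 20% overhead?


Effective throughput = 10000 * (1 - 20/100) = 8000 Mbps
File size in Mb = 429 * 8 = 3432 Mb
Time = 3432 / 8000
Time = 0.429 seconds


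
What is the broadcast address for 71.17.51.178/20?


Network: 71.17.48.0/20
Host bits = 12
Set all host bits to 1:
Broadcast: 71.17.63.255


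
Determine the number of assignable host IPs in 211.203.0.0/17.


Host bits = 32 - 17 = 15
Total addresses = 2^15 = 32768
Usable = total - 2 (network and broadcast)
Usable hosts: 32766


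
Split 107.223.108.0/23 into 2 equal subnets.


New prefix = 23 + 1 = 24
Each subnet has 256 addresses
  107.223.108.0/24
  107.223.109.0/24
Subnets: 107.223.108.0/24, 107.223.109.0/24


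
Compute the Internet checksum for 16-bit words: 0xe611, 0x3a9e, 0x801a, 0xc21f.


Sum all words (with carry folding):
+ 0xe611 = 0xe611
+ 0x3a9e = 0x20b0
+ 0x801a = 0xa0ca
+ 0xc21f = 0x62ea
One's complement: ~0x62ea
Checksum = 0x9d15


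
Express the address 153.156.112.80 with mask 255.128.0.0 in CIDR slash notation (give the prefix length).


Binary: 11111111.10000000.00000000.00000000
Count leading 1s
Prefix: /9


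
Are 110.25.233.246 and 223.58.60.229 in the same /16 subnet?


Mask: 255.255.0.0
110.25.233.246 AND mask = 110.25.0.0
223.58.60.229 AND mask = 223.58.0.0
No, different subnets (110.25.0.0 vs 223.58.0.0)


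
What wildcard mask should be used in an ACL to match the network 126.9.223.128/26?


Subnet mask: 255.255.255.192
Wildcard = 255.255.255.255 - subnet mask
255 - 255 = 0
255 - 255 = 0
255 - 255 = 0
255 - 192 = 63
Wildcard: 0.0.0.63


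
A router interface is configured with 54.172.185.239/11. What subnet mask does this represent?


/11 means 11 network bits, 21 host bits
Binary: 11111111111000000000000000000000
Mask: 255.224.0.0


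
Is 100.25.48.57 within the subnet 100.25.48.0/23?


Subnet network: 100.25.48.0
Test IP AND mask: 100.25.48.0
Yes, 100.25.48.57 is in 100.25.48.0/23


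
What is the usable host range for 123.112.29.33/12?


Network: 123.112.0.0
Broadcast: 123.127.255.255
First usable = network + 1
Last usable = broadcast - 1
Range: 123.112.0.1 to 123.127.255.254


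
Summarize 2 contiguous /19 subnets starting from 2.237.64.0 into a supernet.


Original prefix: /19
Number of subnets: 2 = 2^1
New prefix = 19 - 1 = 18
Supernet: 2.237.64.0/18


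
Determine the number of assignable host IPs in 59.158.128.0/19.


Host bits = 32 - 19 = 13
Total addresses = 2^13 = 8192
Usable = total - 2 (network and broadcast)
Usable hosts: 8190


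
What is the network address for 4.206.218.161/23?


IP:   00000100.11001110.11011010.10100001
Mask: 11111111.11111111.11111110.00000000
AND operation:
Net:  00000100.11001110.11011010.00000000
Network: 4.206.218.0/23


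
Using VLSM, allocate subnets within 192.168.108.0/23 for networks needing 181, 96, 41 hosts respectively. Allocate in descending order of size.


181 hosts -> /24 (254 usable): 192.168.108.0/24
96 hosts -> /25 (126 usable): 192.168.109.0/25
41 hosts -> /26 (62 usable): 192.168.109.128/26
Allocation: 192.168.108.0/24 (181 hosts, 254 usable); 192.168.109.0/25 (96 hosts, 126 usable); 192.168.109.128/26 (41 hosts, 62 usable)


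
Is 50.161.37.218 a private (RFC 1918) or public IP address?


RFC 1918 private ranges:
  10.0.0.0/8 (10.0.0.0 - 10.255.255.255)
  172.16.0.0/12 (172.16.0.0 - 172.31.255.255)
  192.168.0.0/16 (192.168.0.0 - 192.168.255.255)
Public (not in any RFC 1918 range)


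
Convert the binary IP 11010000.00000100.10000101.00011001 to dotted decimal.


11010000 = 208
00000100 = 4
10000101 = 133
00011001 = 25
IP: 208.4.133.25


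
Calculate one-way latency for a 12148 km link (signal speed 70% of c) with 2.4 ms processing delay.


Speed = 0.7 * 3e5 km/s = 210000 km/s
Propagation delay = 12148 / 210000 = 0.0578 s = 57.8476 ms
Processing delay = 2.4 ms
Total one-way latency = 60.2476 ms


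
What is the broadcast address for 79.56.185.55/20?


Network: 79.56.176.0/20
Host bits = 12
Set all host bits to 1:
Broadcast: 79.56.191.255


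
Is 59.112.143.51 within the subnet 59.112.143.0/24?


Subnet network: 59.112.143.0
Test IP AND mask: 59.112.143.0
Yes, 59.112.143.51 is in 59.112.143.0/24


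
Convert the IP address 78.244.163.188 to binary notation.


78 = 01001110
244 = 11110100
163 = 10100011
188 = 10111100
Binary: 01001110.11110100.10100011.10111100


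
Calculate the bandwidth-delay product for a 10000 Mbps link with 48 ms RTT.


BDP = bandwidth * RTT
= 10000 Mbps * 48 ms
= 10000 * 1e6 * 48 / 1000 bits
= 480000000 bits
= 60000000 bytes
= 58593.75 KB
BDP = 480000000 bits (60000000 bytes)


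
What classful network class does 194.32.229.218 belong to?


First octet: 194
Binary: 11000010
110xxxxx -> Class C (192-223)
Class C, default mask 255.255.255.0 (/24)


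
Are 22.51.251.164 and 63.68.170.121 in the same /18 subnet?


Mask: 255.255.192.0
22.51.251.164 AND mask = 22.51.192.0
63.68.170.121 AND mask = 63.68.128.0
No, different subnets (22.51.192.0 vs 63.68.128.0)


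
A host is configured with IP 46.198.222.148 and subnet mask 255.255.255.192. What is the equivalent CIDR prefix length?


Binary: 11111111.11111111.11111111.11000000
Count leading 1s
Prefix: /26


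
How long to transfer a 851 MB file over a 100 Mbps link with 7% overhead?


Effective throughput = 100 * (1 - 7/100) = 93 Mbps
File size in Mb = 851 * 8 = 6808 Mb
Time = 6808 / 93
Time = 73.2043 seconds


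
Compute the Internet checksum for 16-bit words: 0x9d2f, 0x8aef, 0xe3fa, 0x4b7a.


Sum all words (with carry folding):
+ 0x9d2f = 0x9d2f
+ 0x8aef = 0x281f
+ 0xe3fa = 0x0c1a
+ 0x4b7a = 0x5794
One's complement: ~0x5794
Checksum = 0xa86b


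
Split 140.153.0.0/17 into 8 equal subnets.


New prefix = 17 + 3 = 20
Each subnet has 4096 addresses
  140.153.0.0/20
  140.153.16.0/20
  140.153.32.0/20
  140.153.48.0/20
  140.153.64.0/20
  140.153.80.0/20
  140.153.96.0/20
  140.153.112.0/20
Subnets: 140.153.0.0/20, 140.153.16.0/20, 140.153.32.0/20, 140.153.48.0/20, 140.153.64.0/20, 140.153.80.0/20, 140.153.96.0/20, 140.153.112.0/20


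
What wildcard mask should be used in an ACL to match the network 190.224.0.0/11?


Subnet mask: 255.224.0.0
Wildcard = 255.255.255.255 - subnet mask
255 - 255 = 0
255 - 224 = 31
255 - 0 = 255
255 - 0 = 255
Wildcard: 0.31.255.255


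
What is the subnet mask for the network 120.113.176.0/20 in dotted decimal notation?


/20 means 20 network bits, 12 host bits
Binary: 11111111111111111111000000000000
Mask: 255.255.240.0


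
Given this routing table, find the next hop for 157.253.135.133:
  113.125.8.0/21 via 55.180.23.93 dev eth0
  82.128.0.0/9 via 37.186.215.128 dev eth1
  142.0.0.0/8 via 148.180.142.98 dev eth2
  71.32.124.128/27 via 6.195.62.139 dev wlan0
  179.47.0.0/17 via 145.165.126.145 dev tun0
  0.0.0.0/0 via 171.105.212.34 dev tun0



Longest prefix match for 157.253.135.133:
  /21 113.125.8.0: no
  /9 82.128.0.0: no
  /8 142.0.0.0: no
  /27 71.32.124.128: no
  /17 179.47.0.0: no
  /0 0.0.0.0: MATCH
Selected: next-hop 171.105.212.34 via tun0 (matched /0)


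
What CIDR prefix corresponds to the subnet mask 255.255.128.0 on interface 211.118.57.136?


Binary: 11111111.11111111.10000000.00000000
Count leading 1s
Prefix: /17


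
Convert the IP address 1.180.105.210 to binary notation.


1 = 00000001
180 = 10110100
105 = 01101001
210 = 11010010
Binary: 00000001.10110100.01101001.11010010


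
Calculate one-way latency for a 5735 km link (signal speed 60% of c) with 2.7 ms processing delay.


Speed = 0.6 * 3e5 km/s = 180000 km/s
Propagation delay = 5735 / 180000 = 0.0319 s = 31.8611 ms
Processing delay = 2.7 ms
Total one-way latency = 34.5611 ms


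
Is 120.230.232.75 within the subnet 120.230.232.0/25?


Subnet network: 120.230.232.0
Test IP AND mask: 120.230.232.0
Yes, 120.230.232.75 is in 120.230.232.0/25


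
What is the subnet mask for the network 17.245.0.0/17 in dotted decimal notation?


/17 means 17 network bits, 15 host bits
Binary: 11111111111111111000000000000000
Mask: 255.255.128.0


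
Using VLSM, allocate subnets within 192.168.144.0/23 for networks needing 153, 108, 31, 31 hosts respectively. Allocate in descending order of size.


153 hosts -> /24 (254 usable): 192.168.144.0/24
108 hosts -> /25 (126 usable): 192.168.145.0/25
31 hosts -> /26 (62 usable): 192.168.145.128/26
31 hosts -> /26 (62 usable): 192.168.145.192/26
Allocation: 192.168.144.0/24 (153 hosts, 254 usable); 192.168.145.0/25 (108 hosts, 126 usable); 192.168.145.128/26 (31 hosts, 62 usable); 192.168.145.192/26 (31 hosts, 62 usable)


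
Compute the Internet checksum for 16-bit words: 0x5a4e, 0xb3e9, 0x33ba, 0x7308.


Sum all words (with carry folding):
+ 0x5a4e = 0x5a4e
+ 0xb3e9 = 0x0e38
+ 0x33ba = 0x41f2
+ 0x7308 = 0xb4fa
One's complement: ~0xb4fa
Checksum = 0x4b05


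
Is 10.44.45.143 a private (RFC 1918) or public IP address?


RFC 1918 private ranges:
  10.0.0.0/8 (10.0.0.0 - 10.255.255.255)
  172.16.0.0/12 (172.16.0.0 - 172.31.255.255)
  192.168.0.0/16 (192.168.0.0 - 192.168.255.255)
Private (in 10.0.0.0/8)


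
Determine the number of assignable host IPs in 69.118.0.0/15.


Host bits = 32 - 15 = 17
Total addresses = 2^17 = 131072
Usable = total - 2 (network and broadcast)
Usable hosts: 131070


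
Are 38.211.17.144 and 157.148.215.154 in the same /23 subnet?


Mask: 255.255.254.0
38.211.17.144 AND mask = 38.211.16.0
157.148.215.154 AND mask = 157.148.214.0
No, different subnets (38.211.16.0 vs 157.148.214.0)


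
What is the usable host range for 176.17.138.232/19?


Network: 176.17.128.0
Broadcast: 176.17.159.255
First usable = network + 1
Last usable = broadcast - 1
Range: 176.17.128.1 to 176.17.159.254


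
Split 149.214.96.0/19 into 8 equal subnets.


New prefix = 19 + 3 = 22
Each subnet has 1024 addresses
  149.214.96.0/22
  149.214.100.0/22
  149.214.104.0/22
  149.214.108.0/22
  149.214.112.0/22
  149.214.116.0/22
  149.214.120.0/22
  149.214.124.0/22
Subnets: 149.214.96.0/22, 149.214.100.0/22, 149.214.104.0/22, 149.214.108.0/22, 149.214.112.0/22, 149.214.116.0/22, 149.214.120.0/22, 149.214.124.0/22


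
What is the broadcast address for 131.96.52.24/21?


Network: 131.96.48.0/21
Host bits = 11
Set all host bits to 1:
Broadcast: 131.96.55.255


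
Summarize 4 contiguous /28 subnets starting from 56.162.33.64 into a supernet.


Original prefix: /28
Number of subnets: 4 = 2^2
New prefix = 28 - 2 = 26
Supernet: 56.162.33.64/26


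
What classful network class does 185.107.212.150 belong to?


First octet: 185
Binary: 10111001
10xxxxxx -> Class B (128-191)
Class B, default mask 255.255.0.0 (/16)


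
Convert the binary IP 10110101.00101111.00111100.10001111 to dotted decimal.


10110101 = 181
00101111 = 47
00111100 = 60
10001111 = 143
IP: 181.47.60.143


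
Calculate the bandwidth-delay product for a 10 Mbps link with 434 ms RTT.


BDP = bandwidth * RTT
= 10 Mbps * 434 ms
= 10 * 1e6 * 434 / 1000 bits
= 4340000 bits
= 542500 bytes
= 529.7852 KB
BDP = 4340000 bits (542500 bytes)


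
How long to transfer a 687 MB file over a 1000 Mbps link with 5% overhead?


Effective throughput = 1000 * (1 - 5/100) = 950 Mbps
File size in Mb = 687 * 8 = 5496 Mb
Time = 5496 / 950
Time = 5.7853 seconds


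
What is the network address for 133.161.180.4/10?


IP:   10000101.10100001.10110100.00000100
Mask: 11111111.11000000.00000000.00000000
AND operation:
Net:  10000101.10000000.00000000.00000000
Network: 133.128.0.0/10


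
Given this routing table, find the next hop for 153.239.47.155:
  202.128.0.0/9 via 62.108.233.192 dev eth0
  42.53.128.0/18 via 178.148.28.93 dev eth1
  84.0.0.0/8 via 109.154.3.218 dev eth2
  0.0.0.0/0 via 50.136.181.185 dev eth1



Longest prefix match for 153.239.47.155:
  /9 202.128.0.0: no
  /18 42.53.128.0: no
  /8 84.0.0.0: no
  /0 0.0.0.0: MATCH
Selected: next-hop 50.136.181.185 via eth1 (matched /0)


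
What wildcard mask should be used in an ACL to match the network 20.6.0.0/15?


Subnet mask: 255.254.0.0
Wildcard = 255.255.255.255 - subnet mask
255 - 255 = 0
255 - 254 = 1
255 - 0 = 255
255 - 0 = 255
Wildcard: 0.1.255.255


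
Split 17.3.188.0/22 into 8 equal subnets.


New prefix = 22 + 3 = 25
Each subnet has 128 addresses
  17.3.188.0/25
  17.3.188.128/25
  17.3.189.0/25
  17.3.189.128/25
  17.3.190.0/25
  17.3.190.128/25
  17.3.191.0/25
  17.3.191.128/25
Subnets: 17.3.188.0/25, 17.3.188.128/25, 17.3.189.0/25, 17.3.189.128/25, 17.3.190.0/25, 17.3.190.128/25, 17.3.191.0/25, 17.3.191.128/25


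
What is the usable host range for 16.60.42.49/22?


Network: 16.60.40.0
Broadcast: 16.60.43.255
First usable = network + 1
Last usable = broadcast - 1
Range: 16.60.40.1 to 16.60.43.254


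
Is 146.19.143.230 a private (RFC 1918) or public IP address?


RFC 1918 private ranges:
  10.0.0.0/8 (10.0.0.0 - 10.255.255.255)
  172.16.0.0/12 (172.16.0.0 - 172.31.255.255)
  192.168.0.0/16 (192.168.0.0 - 192.168.255.255)
Public (not in any RFC 1918 range)


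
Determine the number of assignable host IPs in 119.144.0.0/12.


Host bits = 32 - 12 = 20
Total addresses = 2^20 = 1048576
Usable = total - 2 (network and broadcast)
Usable hosts: 1048574


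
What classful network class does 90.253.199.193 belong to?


First octet: 90
Binary: 01011010
0xxxxxxx -> Class A (1-126)
Class A, default mask 255.0.0.0 (/8)


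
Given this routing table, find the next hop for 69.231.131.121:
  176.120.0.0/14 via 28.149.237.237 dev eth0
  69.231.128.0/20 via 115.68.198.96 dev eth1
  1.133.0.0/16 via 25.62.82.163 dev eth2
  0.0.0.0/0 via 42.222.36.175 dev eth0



Longest prefix match for 69.231.131.121:
  /14 176.120.0.0: no
  /20 69.231.128.0: MATCH
  /16 1.133.0.0: no
  /0 0.0.0.0: MATCH
Selected: next-hop 115.68.198.96 via eth1 (matched /20)


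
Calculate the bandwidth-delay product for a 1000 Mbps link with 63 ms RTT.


BDP = bandwidth * RTT
= 1000 Mbps * 63 ms
= 1000 * 1e6 * 63 / 1000 bits
= 63000000 bits
= 7875000 bytes
= 7690.4297 KB
BDP = 63000000 bits (7875000 bytes)


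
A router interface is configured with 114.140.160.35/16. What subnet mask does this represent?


/16 means 16 network bits, 16 host bits
Binary: 11111111111111110000000000000000
Mask: 255.255.0.0


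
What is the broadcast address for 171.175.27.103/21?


Network: 171.175.24.0/21
Host bits = 11
Set all host bits to 1:
Broadcast: 171.175.31.255


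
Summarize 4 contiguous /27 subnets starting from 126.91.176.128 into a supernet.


Original prefix: /27
Number of subnets: 4 = 2^2
New prefix = 27 - 2 = 25
Supernet: 126.91.176.128/25


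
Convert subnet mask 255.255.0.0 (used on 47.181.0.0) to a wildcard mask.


Subnet mask: 255.255.0.0
Wildcard = 255.255.255.255 - subnet mask
255 - 255 = 0
255 - 255 = 0
255 - 0 = 255
255 - 0 = 255
Wildcard: 0.0.255.255


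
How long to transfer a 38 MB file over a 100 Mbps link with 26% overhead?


Effective throughput = 100 * (1 - 26/100) = 74 Mbps
File size in Mb = 38 * 8 = 304 Mb
Time = 304 / 74
Time = 4.1081 seconds


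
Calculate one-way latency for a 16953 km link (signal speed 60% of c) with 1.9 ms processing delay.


Speed = 0.6 * 3e5 km/s = 180000 km/s
Propagation delay = 16953 / 180000 = 0.0942 s = 94.1833 ms
Processing delay = 1.9 ms
Total one-way latency = 96.0833 ms


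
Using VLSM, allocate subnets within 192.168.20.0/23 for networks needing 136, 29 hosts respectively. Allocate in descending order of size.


136 hosts -> /24 (254 usable): 192.168.20.0/24
29 hosts -> /27 (30 usable): 192.168.21.0/27
Allocation: 192.168.20.0/24 (136 hosts, 254 usable); 192.168.21.0/27 (29 hosts, 30 usable)


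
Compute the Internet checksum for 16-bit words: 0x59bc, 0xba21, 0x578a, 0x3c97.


Sum all words (with carry folding):
+ 0x59bc = 0x59bc
+ 0xba21 = 0x13de
+ 0x578a = 0x6b68
+ 0x3c97 = 0xa7ff
One's complement: ~0xa7ff
Checksum = 0x5800


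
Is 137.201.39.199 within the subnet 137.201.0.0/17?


Subnet network: 137.201.0.0
Test IP AND mask: 137.201.0.0
Yes, 137.201.39.199 is in 137.201.0.0/17


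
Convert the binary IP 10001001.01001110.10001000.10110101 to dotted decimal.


10001001 = 137
01001110 = 78
10001000 = 136
10110101 = 181
IP: 137.78.136.181


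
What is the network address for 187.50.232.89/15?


IP:   10111011.00110010.11101000.01011001
Mask: 11111111.11111110.00000000.00000000
AND operation:
Net:  10111011.00110010.00000000.00000000
Network: 187.50.0.0/15


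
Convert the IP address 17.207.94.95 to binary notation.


17 = 00010001
207 = 11001111
94 = 01011110
95 = 01011111
Binary: 00010001.11001111.01011110.01011111


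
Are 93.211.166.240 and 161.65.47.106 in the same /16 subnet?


Mask: 255.255.0.0
93.211.166.240 AND mask = 93.211.0.0
161.65.47.106 AND mask = 161.65.0.0
No, different subnets (93.211.0.0 vs 161.65.0.0)


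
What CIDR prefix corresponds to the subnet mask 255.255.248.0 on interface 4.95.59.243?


Binary: 11111111.11111111.11111000.00000000
Count leading 1s
Prefix: /21


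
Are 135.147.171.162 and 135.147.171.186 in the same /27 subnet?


Mask: 255.255.255.224
135.147.171.162 AND mask = 135.147.171.160
135.147.171.186 AND mask = 135.147.171.160
Yes, same subnet (135.147.171.160)


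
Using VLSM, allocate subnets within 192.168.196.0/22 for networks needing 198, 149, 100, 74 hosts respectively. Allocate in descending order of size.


198 hosts -> /24 (254 usable): 192.168.196.0/24
149 hosts -> /24 (254 usable): 192.168.197.0/24
100 hosts -> /25 (126 usable): 192.168.198.0/25
74 hosts -> /25 (126 usable): 192.168.198.128/25
Allocation: 192.168.196.0/24 (198 hosts, 254 usable); 192.168.197.0/24 (149 hosts, 254 usable); 192.168.198.0/25 (100 hosts, 126 usable); 192.168.198.128/25 (74 hosts, 126 usable)


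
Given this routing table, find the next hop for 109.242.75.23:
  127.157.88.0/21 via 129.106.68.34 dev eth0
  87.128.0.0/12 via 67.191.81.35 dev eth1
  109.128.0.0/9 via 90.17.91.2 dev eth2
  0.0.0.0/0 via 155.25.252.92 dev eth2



Longest prefix match for 109.242.75.23:
  /21 127.157.88.0: no
  /12 87.128.0.0: no
  /9 109.128.0.0: MATCH
  /0 0.0.0.0: MATCH
Selected: next-hop 90.17.91.2 via eth2 (matched /9)


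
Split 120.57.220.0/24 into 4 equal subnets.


New prefix = 24 + 2 = 26
Each subnet has 64 addresses
  120.57.220.0/26
  120.57.220.64/26
  120.57.220.128/26
  120.57.220.192/26
Subnets: 120.57.220.0/26, 120.57.220.64/26, 120.57.220.128/26, 120.57.220.192/26


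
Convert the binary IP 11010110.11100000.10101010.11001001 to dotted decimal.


11010110 = 214
11100000 = 224
10101010 = 170
11001001 = 201
IP: 214.224.170.201


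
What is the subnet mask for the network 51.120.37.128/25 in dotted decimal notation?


/25 means 25 network bits, 7 host bits
Binary: 11111111111111111111111110000000
Mask: 255.255.255.128


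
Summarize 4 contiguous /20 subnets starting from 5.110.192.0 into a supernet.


Original prefix: /20
Number of subnets: 4 = 2^2
New prefix = 20 - 2 = 18
Supernet: 5.110.192.0/18


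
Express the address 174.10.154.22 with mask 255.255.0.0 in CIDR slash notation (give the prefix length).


Binary: 11111111.11111111.00000000.00000000
Count leading 1s
Prefix: /16


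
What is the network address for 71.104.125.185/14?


IP:   01000111.01101000.01111101.10111001
Mask: 11111111.11111100.00000000.00000000
AND operation:
Net:  01000111.01101000.00000000.00000000
Network: 71.104.0.0/14


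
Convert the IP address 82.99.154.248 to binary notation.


82 = 01010010
99 = 01100011
154 = 10011010
248 = 11111000
Binary: 01010010.01100011.10011010.11111000


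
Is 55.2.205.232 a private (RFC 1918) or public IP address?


RFC 1918 private ranges:
  10.0.0.0/8 (10.0.0.0 - 10.255.255.255)
  172.16.0.0/12 (172.16.0.0 - 172.31.255.255)
  192.168.0.0/16 (192.168.0.0 - 192.168.255.255)
Public (not in any RFC 1918 range)
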